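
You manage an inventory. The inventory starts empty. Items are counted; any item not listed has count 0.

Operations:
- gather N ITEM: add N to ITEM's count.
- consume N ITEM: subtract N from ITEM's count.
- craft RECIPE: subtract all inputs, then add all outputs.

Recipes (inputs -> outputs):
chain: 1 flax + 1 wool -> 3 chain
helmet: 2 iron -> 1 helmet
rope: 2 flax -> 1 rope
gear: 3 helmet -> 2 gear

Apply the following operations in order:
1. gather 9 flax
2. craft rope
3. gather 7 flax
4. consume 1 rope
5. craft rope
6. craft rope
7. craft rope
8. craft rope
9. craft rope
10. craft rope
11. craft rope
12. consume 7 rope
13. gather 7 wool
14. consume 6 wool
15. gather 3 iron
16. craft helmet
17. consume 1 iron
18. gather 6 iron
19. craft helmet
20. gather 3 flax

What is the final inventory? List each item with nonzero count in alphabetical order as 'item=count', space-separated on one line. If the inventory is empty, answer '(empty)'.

Answer: flax=3 helmet=2 iron=4 wool=1

Derivation:
After 1 (gather 9 flax): flax=9
After 2 (craft rope): flax=7 rope=1
After 3 (gather 7 flax): flax=14 rope=1
After 4 (consume 1 rope): flax=14
After 5 (craft rope): flax=12 rope=1
After 6 (craft rope): flax=10 rope=2
After 7 (craft rope): flax=8 rope=3
After 8 (craft rope): flax=6 rope=4
After 9 (craft rope): flax=4 rope=5
After 10 (craft rope): flax=2 rope=6
After 11 (craft rope): rope=7
After 12 (consume 7 rope): (empty)
After 13 (gather 7 wool): wool=7
After 14 (consume 6 wool): wool=1
After 15 (gather 3 iron): iron=3 wool=1
After 16 (craft helmet): helmet=1 iron=1 wool=1
After 17 (consume 1 iron): helmet=1 wool=1
After 18 (gather 6 iron): helmet=1 iron=6 wool=1
After 19 (craft helmet): helmet=2 iron=4 wool=1
After 20 (gather 3 flax): flax=3 helmet=2 iron=4 wool=1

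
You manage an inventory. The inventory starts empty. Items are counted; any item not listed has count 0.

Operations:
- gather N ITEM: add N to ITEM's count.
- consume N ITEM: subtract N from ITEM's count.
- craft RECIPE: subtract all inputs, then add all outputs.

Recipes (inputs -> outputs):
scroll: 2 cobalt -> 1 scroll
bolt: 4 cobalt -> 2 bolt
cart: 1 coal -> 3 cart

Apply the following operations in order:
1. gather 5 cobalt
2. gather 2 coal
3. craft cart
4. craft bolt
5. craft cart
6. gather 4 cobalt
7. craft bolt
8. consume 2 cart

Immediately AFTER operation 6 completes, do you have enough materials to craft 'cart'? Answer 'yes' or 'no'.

After 1 (gather 5 cobalt): cobalt=5
After 2 (gather 2 coal): coal=2 cobalt=5
After 3 (craft cart): cart=3 coal=1 cobalt=5
After 4 (craft bolt): bolt=2 cart=3 coal=1 cobalt=1
After 5 (craft cart): bolt=2 cart=6 cobalt=1
After 6 (gather 4 cobalt): bolt=2 cart=6 cobalt=5

Answer: no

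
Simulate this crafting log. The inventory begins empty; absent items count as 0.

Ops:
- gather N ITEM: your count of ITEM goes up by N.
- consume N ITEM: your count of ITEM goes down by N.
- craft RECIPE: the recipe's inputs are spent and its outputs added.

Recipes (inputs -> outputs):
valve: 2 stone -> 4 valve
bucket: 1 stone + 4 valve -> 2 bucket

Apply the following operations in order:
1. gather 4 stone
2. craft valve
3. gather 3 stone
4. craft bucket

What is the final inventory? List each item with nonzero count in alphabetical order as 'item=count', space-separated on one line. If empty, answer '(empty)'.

After 1 (gather 4 stone): stone=4
After 2 (craft valve): stone=2 valve=4
After 3 (gather 3 stone): stone=5 valve=4
After 4 (craft bucket): bucket=2 stone=4

Answer: bucket=2 stone=4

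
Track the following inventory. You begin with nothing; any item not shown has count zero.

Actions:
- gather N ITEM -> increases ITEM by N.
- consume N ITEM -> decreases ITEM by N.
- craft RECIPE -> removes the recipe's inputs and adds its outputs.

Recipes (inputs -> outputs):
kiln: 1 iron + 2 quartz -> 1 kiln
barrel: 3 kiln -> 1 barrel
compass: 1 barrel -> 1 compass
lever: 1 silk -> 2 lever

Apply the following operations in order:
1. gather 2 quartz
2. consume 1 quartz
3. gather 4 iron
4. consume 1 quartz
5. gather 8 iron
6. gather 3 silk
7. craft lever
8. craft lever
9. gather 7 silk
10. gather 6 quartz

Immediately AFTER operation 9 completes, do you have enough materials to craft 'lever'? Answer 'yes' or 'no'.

After 1 (gather 2 quartz): quartz=2
After 2 (consume 1 quartz): quartz=1
After 3 (gather 4 iron): iron=4 quartz=1
After 4 (consume 1 quartz): iron=4
After 5 (gather 8 iron): iron=12
After 6 (gather 3 silk): iron=12 silk=3
After 7 (craft lever): iron=12 lever=2 silk=2
After 8 (craft lever): iron=12 lever=4 silk=1
After 9 (gather 7 silk): iron=12 lever=4 silk=8

Answer: yes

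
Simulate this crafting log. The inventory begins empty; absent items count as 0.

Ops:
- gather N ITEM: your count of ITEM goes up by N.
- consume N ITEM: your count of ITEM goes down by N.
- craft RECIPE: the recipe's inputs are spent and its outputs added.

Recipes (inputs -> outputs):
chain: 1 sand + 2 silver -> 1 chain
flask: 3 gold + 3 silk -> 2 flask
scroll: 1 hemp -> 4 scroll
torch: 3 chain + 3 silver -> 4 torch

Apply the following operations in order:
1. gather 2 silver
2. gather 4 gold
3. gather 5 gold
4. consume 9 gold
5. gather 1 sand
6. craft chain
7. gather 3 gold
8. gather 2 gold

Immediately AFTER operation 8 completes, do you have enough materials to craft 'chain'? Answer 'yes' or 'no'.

Answer: no

Derivation:
After 1 (gather 2 silver): silver=2
After 2 (gather 4 gold): gold=4 silver=2
After 3 (gather 5 gold): gold=9 silver=2
After 4 (consume 9 gold): silver=2
After 5 (gather 1 sand): sand=1 silver=2
After 6 (craft chain): chain=1
After 7 (gather 3 gold): chain=1 gold=3
After 8 (gather 2 gold): chain=1 gold=5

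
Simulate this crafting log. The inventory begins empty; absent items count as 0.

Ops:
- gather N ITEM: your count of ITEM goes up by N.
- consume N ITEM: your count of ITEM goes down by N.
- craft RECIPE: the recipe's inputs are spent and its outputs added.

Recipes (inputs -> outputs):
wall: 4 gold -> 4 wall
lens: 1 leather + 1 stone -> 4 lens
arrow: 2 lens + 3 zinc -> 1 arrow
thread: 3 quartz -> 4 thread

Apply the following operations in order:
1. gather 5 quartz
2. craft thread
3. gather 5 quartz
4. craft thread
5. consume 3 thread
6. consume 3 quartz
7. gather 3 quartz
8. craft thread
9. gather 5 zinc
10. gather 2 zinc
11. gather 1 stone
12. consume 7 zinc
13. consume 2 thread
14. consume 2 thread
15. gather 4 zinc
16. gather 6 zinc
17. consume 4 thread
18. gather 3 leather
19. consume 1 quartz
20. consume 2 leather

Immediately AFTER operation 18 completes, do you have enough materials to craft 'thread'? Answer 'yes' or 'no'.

After 1 (gather 5 quartz): quartz=5
After 2 (craft thread): quartz=2 thread=4
After 3 (gather 5 quartz): quartz=7 thread=4
After 4 (craft thread): quartz=4 thread=8
After 5 (consume 3 thread): quartz=4 thread=5
After 6 (consume 3 quartz): quartz=1 thread=5
After 7 (gather 3 quartz): quartz=4 thread=5
After 8 (craft thread): quartz=1 thread=9
After 9 (gather 5 zinc): quartz=1 thread=9 zinc=5
After 10 (gather 2 zinc): quartz=1 thread=9 zinc=7
After 11 (gather 1 stone): quartz=1 stone=1 thread=9 zinc=7
After 12 (consume 7 zinc): quartz=1 stone=1 thread=9
After 13 (consume 2 thread): quartz=1 stone=1 thread=7
After 14 (consume 2 thread): quartz=1 stone=1 thread=5
After 15 (gather 4 zinc): quartz=1 stone=1 thread=5 zinc=4
After 16 (gather 6 zinc): quartz=1 stone=1 thread=5 zinc=10
After 17 (consume 4 thread): quartz=1 stone=1 thread=1 zinc=10
After 18 (gather 3 leather): leather=3 quartz=1 stone=1 thread=1 zinc=10

Answer: no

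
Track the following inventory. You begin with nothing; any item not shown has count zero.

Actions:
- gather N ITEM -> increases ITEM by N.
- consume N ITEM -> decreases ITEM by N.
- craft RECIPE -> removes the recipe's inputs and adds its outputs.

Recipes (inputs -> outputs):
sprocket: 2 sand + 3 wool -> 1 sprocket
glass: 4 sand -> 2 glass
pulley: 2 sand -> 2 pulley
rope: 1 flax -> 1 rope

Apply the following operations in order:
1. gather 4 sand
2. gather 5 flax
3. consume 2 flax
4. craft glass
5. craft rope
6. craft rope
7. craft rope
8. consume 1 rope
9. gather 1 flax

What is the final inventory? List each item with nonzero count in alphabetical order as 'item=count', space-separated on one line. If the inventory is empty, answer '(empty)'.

Answer: flax=1 glass=2 rope=2

Derivation:
After 1 (gather 4 sand): sand=4
After 2 (gather 5 flax): flax=5 sand=4
After 3 (consume 2 flax): flax=3 sand=4
After 4 (craft glass): flax=3 glass=2
After 5 (craft rope): flax=2 glass=2 rope=1
After 6 (craft rope): flax=1 glass=2 rope=2
After 7 (craft rope): glass=2 rope=3
After 8 (consume 1 rope): glass=2 rope=2
After 9 (gather 1 flax): flax=1 glass=2 rope=2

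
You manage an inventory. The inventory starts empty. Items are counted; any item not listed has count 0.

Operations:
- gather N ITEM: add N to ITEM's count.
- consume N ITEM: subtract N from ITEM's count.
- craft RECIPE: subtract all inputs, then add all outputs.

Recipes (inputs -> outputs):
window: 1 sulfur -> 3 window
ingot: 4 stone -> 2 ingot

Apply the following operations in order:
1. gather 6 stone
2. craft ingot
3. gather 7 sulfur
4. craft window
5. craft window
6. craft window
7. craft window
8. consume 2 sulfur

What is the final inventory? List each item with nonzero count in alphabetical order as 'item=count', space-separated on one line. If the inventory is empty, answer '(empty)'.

After 1 (gather 6 stone): stone=6
After 2 (craft ingot): ingot=2 stone=2
After 3 (gather 7 sulfur): ingot=2 stone=2 sulfur=7
After 4 (craft window): ingot=2 stone=2 sulfur=6 window=3
After 5 (craft window): ingot=2 stone=2 sulfur=5 window=6
After 6 (craft window): ingot=2 stone=2 sulfur=4 window=9
After 7 (craft window): ingot=2 stone=2 sulfur=3 window=12
After 8 (consume 2 sulfur): ingot=2 stone=2 sulfur=1 window=12

Answer: ingot=2 stone=2 sulfur=1 window=12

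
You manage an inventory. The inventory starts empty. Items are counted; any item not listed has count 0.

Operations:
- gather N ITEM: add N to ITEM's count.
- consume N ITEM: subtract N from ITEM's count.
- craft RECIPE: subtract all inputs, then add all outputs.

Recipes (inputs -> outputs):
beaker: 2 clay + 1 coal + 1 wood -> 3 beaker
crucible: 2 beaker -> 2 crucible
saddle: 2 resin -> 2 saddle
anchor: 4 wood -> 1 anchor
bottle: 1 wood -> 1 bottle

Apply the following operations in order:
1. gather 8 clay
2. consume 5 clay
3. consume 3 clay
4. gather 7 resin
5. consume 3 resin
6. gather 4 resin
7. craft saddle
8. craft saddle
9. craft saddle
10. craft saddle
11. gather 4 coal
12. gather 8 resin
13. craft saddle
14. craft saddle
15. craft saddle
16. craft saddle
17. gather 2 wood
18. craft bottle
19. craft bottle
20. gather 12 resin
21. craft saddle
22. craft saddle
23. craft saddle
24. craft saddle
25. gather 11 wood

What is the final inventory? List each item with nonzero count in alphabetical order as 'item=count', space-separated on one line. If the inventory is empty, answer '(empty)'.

Answer: bottle=2 coal=4 resin=4 saddle=24 wood=11

Derivation:
After 1 (gather 8 clay): clay=8
After 2 (consume 5 clay): clay=3
After 3 (consume 3 clay): (empty)
After 4 (gather 7 resin): resin=7
After 5 (consume 3 resin): resin=4
After 6 (gather 4 resin): resin=8
After 7 (craft saddle): resin=6 saddle=2
After 8 (craft saddle): resin=4 saddle=4
After 9 (craft saddle): resin=2 saddle=6
After 10 (craft saddle): saddle=8
After 11 (gather 4 coal): coal=4 saddle=8
After 12 (gather 8 resin): coal=4 resin=8 saddle=8
After 13 (craft saddle): coal=4 resin=6 saddle=10
After 14 (craft saddle): coal=4 resin=4 saddle=12
After 15 (craft saddle): coal=4 resin=2 saddle=14
After 16 (craft saddle): coal=4 saddle=16
After 17 (gather 2 wood): coal=4 saddle=16 wood=2
After 18 (craft bottle): bottle=1 coal=4 saddle=16 wood=1
After 19 (craft bottle): bottle=2 coal=4 saddle=16
After 20 (gather 12 resin): bottle=2 coal=4 resin=12 saddle=16
After 21 (craft saddle): bottle=2 coal=4 resin=10 saddle=18
After 22 (craft saddle): bottle=2 coal=4 resin=8 saddle=20
After 23 (craft saddle): bottle=2 coal=4 resin=6 saddle=22
After 24 (craft saddle): bottle=2 coal=4 resin=4 saddle=24
After 25 (gather 11 wood): bottle=2 coal=4 resin=4 saddle=24 wood=11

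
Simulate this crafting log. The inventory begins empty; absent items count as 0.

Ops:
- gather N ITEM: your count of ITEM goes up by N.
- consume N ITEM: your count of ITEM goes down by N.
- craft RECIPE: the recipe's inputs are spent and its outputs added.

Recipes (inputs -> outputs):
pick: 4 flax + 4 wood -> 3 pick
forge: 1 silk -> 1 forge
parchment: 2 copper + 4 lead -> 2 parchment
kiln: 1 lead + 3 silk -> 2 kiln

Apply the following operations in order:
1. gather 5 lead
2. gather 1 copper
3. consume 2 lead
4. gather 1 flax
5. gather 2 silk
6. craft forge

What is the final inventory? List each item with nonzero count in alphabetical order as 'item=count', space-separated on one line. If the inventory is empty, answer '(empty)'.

After 1 (gather 5 lead): lead=5
After 2 (gather 1 copper): copper=1 lead=5
After 3 (consume 2 lead): copper=1 lead=3
After 4 (gather 1 flax): copper=1 flax=1 lead=3
After 5 (gather 2 silk): copper=1 flax=1 lead=3 silk=2
After 6 (craft forge): copper=1 flax=1 forge=1 lead=3 silk=1

Answer: copper=1 flax=1 forge=1 lead=3 silk=1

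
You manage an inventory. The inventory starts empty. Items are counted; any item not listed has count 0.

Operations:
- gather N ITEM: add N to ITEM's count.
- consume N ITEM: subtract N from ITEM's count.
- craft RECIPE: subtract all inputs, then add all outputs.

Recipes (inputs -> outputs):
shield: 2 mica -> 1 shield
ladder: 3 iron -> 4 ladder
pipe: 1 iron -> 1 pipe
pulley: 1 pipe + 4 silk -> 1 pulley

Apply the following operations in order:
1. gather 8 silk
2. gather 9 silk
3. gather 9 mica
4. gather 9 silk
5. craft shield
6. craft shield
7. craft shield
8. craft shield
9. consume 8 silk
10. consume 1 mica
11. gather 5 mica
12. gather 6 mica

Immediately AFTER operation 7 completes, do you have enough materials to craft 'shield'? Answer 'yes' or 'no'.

After 1 (gather 8 silk): silk=8
After 2 (gather 9 silk): silk=17
After 3 (gather 9 mica): mica=9 silk=17
After 4 (gather 9 silk): mica=9 silk=26
After 5 (craft shield): mica=7 shield=1 silk=26
After 6 (craft shield): mica=5 shield=2 silk=26
After 7 (craft shield): mica=3 shield=3 silk=26

Answer: yes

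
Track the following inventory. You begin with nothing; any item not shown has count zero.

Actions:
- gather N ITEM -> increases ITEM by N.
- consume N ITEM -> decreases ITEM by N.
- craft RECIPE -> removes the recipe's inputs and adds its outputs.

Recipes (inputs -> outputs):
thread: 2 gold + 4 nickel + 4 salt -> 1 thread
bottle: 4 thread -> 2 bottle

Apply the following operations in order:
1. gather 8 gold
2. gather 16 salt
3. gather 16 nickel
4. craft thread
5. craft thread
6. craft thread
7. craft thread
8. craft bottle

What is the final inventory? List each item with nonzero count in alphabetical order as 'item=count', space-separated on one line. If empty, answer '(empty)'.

Answer: bottle=2

Derivation:
After 1 (gather 8 gold): gold=8
After 2 (gather 16 salt): gold=8 salt=16
After 3 (gather 16 nickel): gold=8 nickel=16 salt=16
After 4 (craft thread): gold=6 nickel=12 salt=12 thread=1
After 5 (craft thread): gold=4 nickel=8 salt=8 thread=2
After 6 (craft thread): gold=2 nickel=4 salt=4 thread=3
After 7 (craft thread): thread=4
After 8 (craft bottle): bottle=2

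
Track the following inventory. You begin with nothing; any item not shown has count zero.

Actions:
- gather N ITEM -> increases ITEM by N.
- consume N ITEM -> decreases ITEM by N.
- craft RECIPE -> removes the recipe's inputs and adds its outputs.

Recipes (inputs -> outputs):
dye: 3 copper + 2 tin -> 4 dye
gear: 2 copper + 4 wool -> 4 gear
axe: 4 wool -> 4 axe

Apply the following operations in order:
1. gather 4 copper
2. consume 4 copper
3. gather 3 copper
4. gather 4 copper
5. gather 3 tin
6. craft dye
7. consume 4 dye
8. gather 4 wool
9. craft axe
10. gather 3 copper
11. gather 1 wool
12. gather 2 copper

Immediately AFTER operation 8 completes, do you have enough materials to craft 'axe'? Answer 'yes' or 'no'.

Answer: yes

Derivation:
After 1 (gather 4 copper): copper=4
After 2 (consume 4 copper): (empty)
After 3 (gather 3 copper): copper=3
After 4 (gather 4 copper): copper=7
After 5 (gather 3 tin): copper=7 tin=3
After 6 (craft dye): copper=4 dye=4 tin=1
After 7 (consume 4 dye): copper=4 tin=1
After 8 (gather 4 wool): copper=4 tin=1 wool=4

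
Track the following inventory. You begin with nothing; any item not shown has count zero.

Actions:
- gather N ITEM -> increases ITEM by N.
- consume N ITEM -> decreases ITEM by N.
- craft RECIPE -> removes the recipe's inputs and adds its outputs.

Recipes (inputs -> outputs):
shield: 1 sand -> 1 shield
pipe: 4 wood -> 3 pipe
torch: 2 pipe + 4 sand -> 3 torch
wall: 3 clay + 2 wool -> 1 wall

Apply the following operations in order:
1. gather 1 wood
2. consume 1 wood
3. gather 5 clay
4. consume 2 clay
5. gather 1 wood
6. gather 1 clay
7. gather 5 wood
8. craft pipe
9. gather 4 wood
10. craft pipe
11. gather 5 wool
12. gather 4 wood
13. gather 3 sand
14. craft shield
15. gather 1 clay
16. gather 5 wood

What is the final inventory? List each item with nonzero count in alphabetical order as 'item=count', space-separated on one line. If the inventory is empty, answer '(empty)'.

After 1 (gather 1 wood): wood=1
After 2 (consume 1 wood): (empty)
After 3 (gather 5 clay): clay=5
After 4 (consume 2 clay): clay=3
After 5 (gather 1 wood): clay=3 wood=1
After 6 (gather 1 clay): clay=4 wood=1
After 7 (gather 5 wood): clay=4 wood=6
After 8 (craft pipe): clay=4 pipe=3 wood=2
After 9 (gather 4 wood): clay=4 pipe=3 wood=6
After 10 (craft pipe): clay=4 pipe=6 wood=2
After 11 (gather 5 wool): clay=4 pipe=6 wood=2 wool=5
After 12 (gather 4 wood): clay=4 pipe=6 wood=6 wool=5
After 13 (gather 3 sand): clay=4 pipe=6 sand=3 wood=6 wool=5
After 14 (craft shield): clay=4 pipe=6 sand=2 shield=1 wood=6 wool=5
After 15 (gather 1 clay): clay=5 pipe=6 sand=2 shield=1 wood=6 wool=5
After 16 (gather 5 wood): clay=5 pipe=6 sand=2 shield=1 wood=11 wool=5

Answer: clay=5 pipe=6 sand=2 shield=1 wood=11 wool=5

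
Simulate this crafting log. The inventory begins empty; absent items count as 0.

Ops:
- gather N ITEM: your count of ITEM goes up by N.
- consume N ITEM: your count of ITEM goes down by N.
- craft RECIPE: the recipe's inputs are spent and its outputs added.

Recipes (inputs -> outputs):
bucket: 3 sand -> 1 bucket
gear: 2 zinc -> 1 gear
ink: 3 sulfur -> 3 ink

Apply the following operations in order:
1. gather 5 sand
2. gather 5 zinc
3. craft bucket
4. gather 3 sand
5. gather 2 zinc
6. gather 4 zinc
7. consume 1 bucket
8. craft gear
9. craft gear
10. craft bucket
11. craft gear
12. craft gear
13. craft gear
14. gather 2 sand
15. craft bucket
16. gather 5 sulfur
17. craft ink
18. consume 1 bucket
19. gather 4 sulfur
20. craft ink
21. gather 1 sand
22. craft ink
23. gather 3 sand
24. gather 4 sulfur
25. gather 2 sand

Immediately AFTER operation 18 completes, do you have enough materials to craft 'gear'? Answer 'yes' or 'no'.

Answer: no

Derivation:
After 1 (gather 5 sand): sand=5
After 2 (gather 5 zinc): sand=5 zinc=5
After 3 (craft bucket): bucket=1 sand=2 zinc=5
After 4 (gather 3 sand): bucket=1 sand=5 zinc=5
After 5 (gather 2 zinc): bucket=1 sand=5 zinc=7
After 6 (gather 4 zinc): bucket=1 sand=5 zinc=11
After 7 (consume 1 bucket): sand=5 zinc=11
After 8 (craft gear): gear=1 sand=5 zinc=9
After 9 (craft gear): gear=2 sand=5 zinc=7
After 10 (craft bucket): bucket=1 gear=2 sand=2 zinc=7
After 11 (craft gear): bucket=1 gear=3 sand=2 zinc=5
After 12 (craft gear): bucket=1 gear=4 sand=2 zinc=3
After 13 (craft gear): bucket=1 gear=5 sand=2 zinc=1
After 14 (gather 2 sand): bucket=1 gear=5 sand=4 zinc=1
After 15 (craft bucket): bucket=2 gear=5 sand=1 zinc=1
After 16 (gather 5 sulfur): bucket=2 gear=5 sand=1 sulfur=5 zinc=1
After 17 (craft ink): bucket=2 gear=5 ink=3 sand=1 sulfur=2 zinc=1
After 18 (consume 1 bucket): bucket=1 gear=5 ink=3 sand=1 sulfur=2 zinc=1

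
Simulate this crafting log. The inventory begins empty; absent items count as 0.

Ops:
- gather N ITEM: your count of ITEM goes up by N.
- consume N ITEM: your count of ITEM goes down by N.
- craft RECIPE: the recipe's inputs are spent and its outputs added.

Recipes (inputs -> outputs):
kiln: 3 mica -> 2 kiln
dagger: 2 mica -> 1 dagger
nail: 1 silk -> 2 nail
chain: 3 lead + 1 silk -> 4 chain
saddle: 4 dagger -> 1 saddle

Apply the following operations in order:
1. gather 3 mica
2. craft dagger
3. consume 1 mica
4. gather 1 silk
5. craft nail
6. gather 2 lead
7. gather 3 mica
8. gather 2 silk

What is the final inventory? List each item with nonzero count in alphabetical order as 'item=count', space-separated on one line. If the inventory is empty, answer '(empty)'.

Answer: dagger=1 lead=2 mica=3 nail=2 silk=2

Derivation:
After 1 (gather 3 mica): mica=3
After 2 (craft dagger): dagger=1 mica=1
After 3 (consume 1 mica): dagger=1
After 4 (gather 1 silk): dagger=1 silk=1
After 5 (craft nail): dagger=1 nail=2
After 6 (gather 2 lead): dagger=1 lead=2 nail=2
After 7 (gather 3 mica): dagger=1 lead=2 mica=3 nail=2
After 8 (gather 2 silk): dagger=1 lead=2 mica=3 nail=2 silk=2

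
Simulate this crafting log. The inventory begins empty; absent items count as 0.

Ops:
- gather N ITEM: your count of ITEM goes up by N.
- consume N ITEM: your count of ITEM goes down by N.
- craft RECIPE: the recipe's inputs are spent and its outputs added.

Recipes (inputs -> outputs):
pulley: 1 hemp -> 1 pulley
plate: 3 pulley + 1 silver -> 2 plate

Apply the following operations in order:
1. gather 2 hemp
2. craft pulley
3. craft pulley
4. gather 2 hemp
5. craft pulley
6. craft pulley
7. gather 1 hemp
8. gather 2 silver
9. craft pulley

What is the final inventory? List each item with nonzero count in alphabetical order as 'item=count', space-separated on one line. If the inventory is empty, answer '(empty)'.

After 1 (gather 2 hemp): hemp=2
After 2 (craft pulley): hemp=1 pulley=1
After 3 (craft pulley): pulley=2
After 4 (gather 2 hemp): hemp=2 pulley=2
After 5 (craft pulley): hemp=1 pulley=3
After 6 (craft pulley): pulley=4
After 7 (gather 1 hemp): hemp=1 pulley=4
After 8 (gather 2 silver): hemp=1 pulley=4 silver=2
After 9 (craft pulley): pulley=5 silver=2

Answer: pulley=5 silver=2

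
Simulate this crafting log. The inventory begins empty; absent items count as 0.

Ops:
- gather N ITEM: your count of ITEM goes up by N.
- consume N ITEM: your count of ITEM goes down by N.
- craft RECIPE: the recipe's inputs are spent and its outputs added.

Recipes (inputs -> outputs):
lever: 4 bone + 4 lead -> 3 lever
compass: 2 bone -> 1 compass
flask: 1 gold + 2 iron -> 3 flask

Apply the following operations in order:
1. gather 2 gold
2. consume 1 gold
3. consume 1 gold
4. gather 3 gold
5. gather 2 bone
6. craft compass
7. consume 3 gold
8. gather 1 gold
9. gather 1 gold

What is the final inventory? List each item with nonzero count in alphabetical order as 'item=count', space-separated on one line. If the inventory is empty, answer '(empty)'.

Answer: compass=1 gold=2

Derivation:
After 1 (gather 2 gold): gold=2
After 2 (consume 1 gold): gold=1
After 3 (consume 1 gold): (empty)
After 4 (gather 3 gold): gold=3
After 5 (gather 2 bone): bone=2 gold=3
After 6 (craft compass): compass=1 gold=3
After 7 (consume 3 gold): compass=1
After 8 (gather 1 gold): compass=1 gold=1
After 9 (gather 1 gold): compass=1 gold=2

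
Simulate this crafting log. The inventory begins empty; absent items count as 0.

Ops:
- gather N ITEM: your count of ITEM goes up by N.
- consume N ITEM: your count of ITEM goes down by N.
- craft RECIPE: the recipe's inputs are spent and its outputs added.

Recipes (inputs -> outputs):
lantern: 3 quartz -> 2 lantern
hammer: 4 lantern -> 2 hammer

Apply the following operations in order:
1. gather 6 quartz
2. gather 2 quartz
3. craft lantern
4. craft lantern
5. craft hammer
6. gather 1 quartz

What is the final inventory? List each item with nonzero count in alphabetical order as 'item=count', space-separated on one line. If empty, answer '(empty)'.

After 1 (gather 6 quartz): quartz=6
After 2 (gather 2 quartz): quartz=8
After 3 (craft lantern): lantern=2 quartz=5
After 4 (craft lantern): lantern=4 quartz=2
After 5 (craft hammer): hammer=2 quartz=2
After 6 (gather 1 quartz): hammer=2 quartz=3

Answer: hammer=2 quartz=3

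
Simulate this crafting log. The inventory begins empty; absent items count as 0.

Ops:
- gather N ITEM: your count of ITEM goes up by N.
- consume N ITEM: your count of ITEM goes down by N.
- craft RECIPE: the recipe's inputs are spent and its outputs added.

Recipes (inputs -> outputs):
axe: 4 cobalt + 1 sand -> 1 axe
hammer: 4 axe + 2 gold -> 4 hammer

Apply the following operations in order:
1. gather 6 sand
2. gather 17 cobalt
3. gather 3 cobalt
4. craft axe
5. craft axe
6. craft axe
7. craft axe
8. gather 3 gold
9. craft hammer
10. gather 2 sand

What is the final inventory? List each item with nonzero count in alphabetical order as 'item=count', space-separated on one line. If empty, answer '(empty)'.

After 1 (gather 6 sand): sand=6
After 2 (gather 17 cobalt): cobalt=17 sand=6
After 3 (gather 3 cobalt): cobalt=20 sand=6
After 4 (craft axe): axe=1 cobalt=16 sand=5
After 5 (craft axe): axe=2 cobalt=12 sand=4
After 6 (craft axe): axe=3 cobalt=8 sand=3
After 7 (craft axe): axe=4 cobalt=4 sand=2
After 8 (gather 3 gold): axe=4 cobalt=4 gold=3 sand=2
After 9 (craft hammer): cobalt=4 gold=1 hammer=4 sand=2
After 10 (gather 2 sand): cobalt=4 gold=1 hammer=4 sand=4

Answer: cobalt=4 gold=1 hammer=4 sand=4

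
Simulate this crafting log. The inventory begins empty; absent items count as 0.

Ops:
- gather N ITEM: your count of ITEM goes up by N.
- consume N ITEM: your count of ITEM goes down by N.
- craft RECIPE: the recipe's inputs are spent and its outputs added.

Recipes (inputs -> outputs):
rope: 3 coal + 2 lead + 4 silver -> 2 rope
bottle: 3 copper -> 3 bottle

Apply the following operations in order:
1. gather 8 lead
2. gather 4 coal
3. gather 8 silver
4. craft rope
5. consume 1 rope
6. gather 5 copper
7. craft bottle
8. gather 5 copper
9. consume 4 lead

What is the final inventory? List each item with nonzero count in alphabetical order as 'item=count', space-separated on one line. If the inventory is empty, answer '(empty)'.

Answer: bottle=3 coal=1 copper=7 lead=2 rope=1 silver=4

Derivation:
After 1 (gather 8 lead): lead=8
After 2 (gather 4 coal): coal=4 lead=8
After 3 (gather 8 silver): coal=4 lead=8 silver=8
After 4 (craft rope): coal=1 lead=6 rope=2 silver=4
After 5 (consume 1 rope): coal=1 lead=6 rope=1 silver=4
After 6 (gather 5 copper): coal=1 copper=5 lead=6 rope=1 silver=4
After 7 (craft bottle): bottle=3 coal=1 copper=2 lead=6 rope=1 silver=4
After 8 (gather 5 copper): bottle=3 coal=1 copper=7 lead=6 rope=1 silver=4
After 9 (consume 4 lead): bottle=3 coal=1 copper=7 lead=2 rope=1 silver=4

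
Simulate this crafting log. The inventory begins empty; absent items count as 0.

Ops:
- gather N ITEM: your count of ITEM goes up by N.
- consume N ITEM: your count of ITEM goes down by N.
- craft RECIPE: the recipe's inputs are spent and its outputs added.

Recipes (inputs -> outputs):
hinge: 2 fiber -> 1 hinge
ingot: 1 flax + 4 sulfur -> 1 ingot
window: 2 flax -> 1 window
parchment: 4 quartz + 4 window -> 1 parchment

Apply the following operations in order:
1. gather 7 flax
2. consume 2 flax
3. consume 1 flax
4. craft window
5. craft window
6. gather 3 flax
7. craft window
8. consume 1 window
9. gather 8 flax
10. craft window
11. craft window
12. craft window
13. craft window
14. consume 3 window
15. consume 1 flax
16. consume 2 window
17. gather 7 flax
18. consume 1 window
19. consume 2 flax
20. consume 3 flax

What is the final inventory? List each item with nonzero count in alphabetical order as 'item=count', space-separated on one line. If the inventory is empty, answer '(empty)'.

After 1 (gather 7 flax): flax=7
After 2 (consume 2 flax): flax=5
After 3 (consume 1 flax): flax=4
After 4 (craft window): flax=2 window=1
After 5 (craft window): window=2
After 6 (gather 3 flax): flax=3 window=2
After 7 (craft window): flax=1 window=3
After 8 (consume 1 window): flax=1 window=2
After 9 (gather 8 flax): flax=9 window=2
After 10 (craft window): flax=7 window=3
After 11 (craft window): flax=5 window=4
After 12 (craft window): flax=3 window=5
After 13 (craft window): flax=1 window=6
After 14 (consume 3 window): flax=1 window=3
After 15 (consume 1 flax): window=3
After 16 (consume 2 window): window=1
After 17 (gather 7 flax): flax=7 window=1
After 18 (consume 1 window): flax=7
After 19 (consume 2 flax): flax=5
After 20 (consume 3 flax): flax=2

Answer: flax=2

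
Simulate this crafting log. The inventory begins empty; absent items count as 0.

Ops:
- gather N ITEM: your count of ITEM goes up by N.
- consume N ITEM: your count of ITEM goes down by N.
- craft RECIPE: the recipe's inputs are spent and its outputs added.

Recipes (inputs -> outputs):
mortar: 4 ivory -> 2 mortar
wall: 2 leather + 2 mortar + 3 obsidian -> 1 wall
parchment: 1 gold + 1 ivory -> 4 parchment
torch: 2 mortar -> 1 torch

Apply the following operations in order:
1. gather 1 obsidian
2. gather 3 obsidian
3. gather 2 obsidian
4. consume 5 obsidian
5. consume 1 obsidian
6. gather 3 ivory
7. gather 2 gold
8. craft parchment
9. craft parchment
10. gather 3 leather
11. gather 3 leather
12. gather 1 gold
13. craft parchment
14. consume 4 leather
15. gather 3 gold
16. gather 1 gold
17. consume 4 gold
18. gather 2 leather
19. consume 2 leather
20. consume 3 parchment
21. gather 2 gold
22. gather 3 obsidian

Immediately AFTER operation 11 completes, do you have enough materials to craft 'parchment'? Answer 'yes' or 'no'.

Answer: no

Derivation:
After 1 (gather 1 obsidian): obsidian=1
After 2 (gather 3 obsidian): obsidian=4
After 3 (gather 2 obsidian): obsidian=6
After 4 (consume 5 obsidian): obsidian=1
After 5 (consume 1 obsidian): (empty)
After 6 (gather 3 ivory): ivory=3
After 7 (gather 2 gold): gold=2 ivory=3
After 8 (craft parchment): gold=1 ivory=2 parchment=4
After 9 (craft parchment): ivory=1 parchment=8
After 10 (gather 3 leather): ivory=1 leather=3 parchment=8
After 11 (gather 3 leather): ivory=1 leather=6 parchment=8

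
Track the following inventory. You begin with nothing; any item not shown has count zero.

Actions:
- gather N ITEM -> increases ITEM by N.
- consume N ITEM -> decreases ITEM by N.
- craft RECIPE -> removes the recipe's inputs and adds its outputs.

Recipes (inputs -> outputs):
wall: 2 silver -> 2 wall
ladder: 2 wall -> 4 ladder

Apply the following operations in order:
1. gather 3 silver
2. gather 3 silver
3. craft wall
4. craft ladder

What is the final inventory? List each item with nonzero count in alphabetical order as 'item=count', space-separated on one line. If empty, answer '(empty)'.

Answer: ladder=4 silver=4

Derivation:
After 1 (gather 3 silver): silver=3
After 2 (gather 3 silver): silver=6
After 3 (craft wall): silver=4 wall=2
After 4 (craft ladder): ladder=4 silver=4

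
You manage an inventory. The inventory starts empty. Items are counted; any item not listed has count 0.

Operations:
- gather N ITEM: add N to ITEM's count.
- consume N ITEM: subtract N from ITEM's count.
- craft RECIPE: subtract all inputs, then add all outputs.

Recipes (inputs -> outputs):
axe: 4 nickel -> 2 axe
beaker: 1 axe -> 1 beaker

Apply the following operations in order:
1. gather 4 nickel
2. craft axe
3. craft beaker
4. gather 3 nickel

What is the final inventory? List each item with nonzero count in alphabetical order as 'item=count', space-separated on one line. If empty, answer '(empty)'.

Answer: axe=1 beaker=1 nickel=3

Derivation:
After 1 (gather 4 nickel): nickel=4
After 2 (craft axe): axe=2
After 3 (craft beaker): axe=1 beaker=1
After 4 (gather 3 nickel): axe=1 beaker=1 nickel=3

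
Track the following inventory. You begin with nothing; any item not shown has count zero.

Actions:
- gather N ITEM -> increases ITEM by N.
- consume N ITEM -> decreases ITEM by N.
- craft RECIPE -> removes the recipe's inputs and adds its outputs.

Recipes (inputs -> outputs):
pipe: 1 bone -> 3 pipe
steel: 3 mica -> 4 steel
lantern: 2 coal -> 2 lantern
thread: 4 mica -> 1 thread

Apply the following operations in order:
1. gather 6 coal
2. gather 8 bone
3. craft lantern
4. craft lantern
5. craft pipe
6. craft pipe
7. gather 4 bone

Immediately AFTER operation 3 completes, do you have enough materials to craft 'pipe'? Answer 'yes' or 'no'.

After 1 (gather 6 coal): coal=6
After 2 (gather 8 bone): bone=8 coal=6
After 3 (craft lantern): bone=8 coal=4 lantern=2

Answer: yes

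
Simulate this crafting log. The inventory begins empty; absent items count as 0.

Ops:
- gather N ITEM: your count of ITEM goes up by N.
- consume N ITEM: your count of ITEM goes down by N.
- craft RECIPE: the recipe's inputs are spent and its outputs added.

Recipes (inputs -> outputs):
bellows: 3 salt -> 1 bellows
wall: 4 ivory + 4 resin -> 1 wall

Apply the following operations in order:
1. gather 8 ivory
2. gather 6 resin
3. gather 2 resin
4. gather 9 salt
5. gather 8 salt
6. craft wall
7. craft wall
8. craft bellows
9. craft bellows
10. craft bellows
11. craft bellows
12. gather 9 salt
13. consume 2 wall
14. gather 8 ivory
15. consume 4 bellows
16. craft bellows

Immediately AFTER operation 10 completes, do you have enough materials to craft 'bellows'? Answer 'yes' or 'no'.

Answer: yes

Derivation:
After 1 (gather 8 ivory): ivory=8
After 2 (gather 6 resin): ivory=8 resin=6
After 3 (gather 2 resin): ivory=8 resin=8
After 4 (gather 9 salt): ivory=8 resin=8 salt=9
After 5 (gather 8 salt): ivory=8 resin=8 salt=17
After 6 (craft wall): ivory=4 resin=4 salt=17 wall=1
After 7 (craft wall): salt=17 wall=2
After 8 (craft bellows): bellows=1 salt=14 wall=2
After 9 (craft bellows): bellows=2 salt=11 wall=2
After 10 (craft bellows): bellows=3 salt=8 wall=2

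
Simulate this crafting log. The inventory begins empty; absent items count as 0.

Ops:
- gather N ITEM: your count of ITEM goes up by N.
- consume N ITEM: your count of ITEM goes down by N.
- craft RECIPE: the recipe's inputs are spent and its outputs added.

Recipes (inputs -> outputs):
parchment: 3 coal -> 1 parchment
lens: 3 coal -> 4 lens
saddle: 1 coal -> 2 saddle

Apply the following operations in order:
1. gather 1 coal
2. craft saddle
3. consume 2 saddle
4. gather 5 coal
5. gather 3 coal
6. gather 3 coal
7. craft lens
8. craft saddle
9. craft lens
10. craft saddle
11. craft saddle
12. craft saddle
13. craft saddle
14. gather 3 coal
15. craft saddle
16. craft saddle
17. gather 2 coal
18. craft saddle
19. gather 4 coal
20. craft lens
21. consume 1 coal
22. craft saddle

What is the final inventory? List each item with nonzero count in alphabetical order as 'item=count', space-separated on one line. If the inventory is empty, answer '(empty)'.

Answer: coal=1 lens=12 saddle=18

Derivation:
After 1 (gather 1 coal): coal=1
After 2 (craft saddle): saddle=2
After 3 (consume 2 saddle): (empty)
After 4 (gather 5 coal): coal=5
After 5 (gather 3 coal): coal=8
After 6 (gather 3 coal): coal=11
After 7 (craft lens): coal=8 lens=4
After 8 (craft saddle): coal=7 lens=4 saddle=2
After 9 (craft lens): coal=4 lens=8 saddle=2
After 10 (craft saddle): coal=3 lens=8 saddle=4
After 11 (craft saddle): coal=2 lens=8 saddle=6
After 12 (craft saddle): coal=1 lens=8 saddle=8
After 13 (craft saddle): lens=8 saddle=10
After 14 (gather 3 coal): coal=3 lens=8 saddle=10
After 15 (craft saddle): coal=2 lens=8 saddle=12
After 16 (craft saddle): coal=1 lens=8 saddle=14
After 17 (gather 2 coal): coal=3 lens=8 saddle=14
After 18 (craft saddle): coal=2 lens=8 saddle=16
After 19 (gather 4 coal): coal=6 lens=8 saddle=16
After 20 (craft lens): coal=3 lens=12 saddle=16
After 21 (consume 1 coal): coal=2 lens=12 saddle=16
After 22 (craft saddle): coal=1 lens=12 saddle=18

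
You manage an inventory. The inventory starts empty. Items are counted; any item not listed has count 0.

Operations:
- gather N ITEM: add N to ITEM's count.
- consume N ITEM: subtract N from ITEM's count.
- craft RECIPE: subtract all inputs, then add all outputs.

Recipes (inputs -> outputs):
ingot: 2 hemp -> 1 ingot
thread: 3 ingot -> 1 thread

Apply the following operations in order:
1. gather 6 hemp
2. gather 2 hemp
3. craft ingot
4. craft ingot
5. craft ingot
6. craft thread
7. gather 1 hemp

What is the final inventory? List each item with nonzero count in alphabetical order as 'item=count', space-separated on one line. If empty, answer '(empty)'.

After 1 (gather 6 hemp): hemp=6
After 2 (gather 2 hemp): hemp=8
After 3 (craft ingot): hemp=6 ingot=1
After 4 (craft ingot): hemp=4 ingot=2
After 5 (craft ingot): hemp=2 ingot=3
After 6 (craft thread): hemp=2 thread=1
After 7 (gather 1 hemp): hemp=3 thread=1

Answer: hemp=3 thread=1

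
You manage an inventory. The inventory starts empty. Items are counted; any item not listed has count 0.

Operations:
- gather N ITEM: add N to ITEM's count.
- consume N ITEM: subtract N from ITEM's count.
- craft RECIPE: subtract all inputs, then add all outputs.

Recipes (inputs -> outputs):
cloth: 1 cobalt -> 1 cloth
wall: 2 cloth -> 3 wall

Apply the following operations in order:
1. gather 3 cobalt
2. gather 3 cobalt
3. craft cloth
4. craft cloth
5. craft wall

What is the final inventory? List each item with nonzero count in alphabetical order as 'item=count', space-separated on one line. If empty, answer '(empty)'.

After 1 (gather 3 cobalt): cobalt=3
After 2 (gather 3 cobalt): cobalt=6
After 3 (craft cloth): cloth=1 cobalt=5
After 4 (craft cloth): cloth=2 cobalt=4
After 5 (craft wall): cobalt=4 wall=3

Answer: cobalt=4 wall=3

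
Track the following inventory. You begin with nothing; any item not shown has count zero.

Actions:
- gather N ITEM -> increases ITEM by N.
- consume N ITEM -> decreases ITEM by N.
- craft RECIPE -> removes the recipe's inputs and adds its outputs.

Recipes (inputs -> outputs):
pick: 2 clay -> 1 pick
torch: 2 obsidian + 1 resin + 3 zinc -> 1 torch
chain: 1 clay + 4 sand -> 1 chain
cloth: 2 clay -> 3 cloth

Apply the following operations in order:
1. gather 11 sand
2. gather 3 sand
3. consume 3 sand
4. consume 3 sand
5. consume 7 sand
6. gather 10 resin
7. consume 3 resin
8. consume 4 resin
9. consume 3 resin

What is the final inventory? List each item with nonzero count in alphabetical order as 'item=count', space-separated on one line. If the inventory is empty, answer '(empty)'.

After 1 (gather 11 sand): sand=11
After 2 (gather 3 sand): sand=14
After 3 (consume 3 sand): sand=11
After 4 (consume 3 sand): sand=8
After 5 (consume 7 sand): sand=1
After 6 (gather 10 resin): resin=10 sand=1
After 7 (consume 3 resin): resin=7 sand=1
After 8 (consume 4 resin): resin=3 sand=1
After 9 (consume 3 resin): sand=1

Answer: sand=1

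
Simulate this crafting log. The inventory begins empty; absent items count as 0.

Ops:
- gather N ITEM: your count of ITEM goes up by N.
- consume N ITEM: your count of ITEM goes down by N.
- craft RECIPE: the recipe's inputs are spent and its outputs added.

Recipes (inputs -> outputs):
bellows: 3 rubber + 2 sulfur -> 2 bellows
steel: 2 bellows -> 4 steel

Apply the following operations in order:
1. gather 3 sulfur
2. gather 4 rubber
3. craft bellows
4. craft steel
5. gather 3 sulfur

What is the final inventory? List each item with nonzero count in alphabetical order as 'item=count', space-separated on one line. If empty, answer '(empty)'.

After 1 (gather 3 sulfur): sulfur=3
After 2 (gather 4 rubber): rubber=4 sulfur=3
After 3 (craft bellows): bellows=2 rubber=1 sulfur=1
After 4 (craft steel): rubber=1 steel=4 sulfur=1
After 5 (gather 3 sulfur): rubber=1 steel=4 sulfur=4

Answer: rubber=1 steel=4 sulfur=4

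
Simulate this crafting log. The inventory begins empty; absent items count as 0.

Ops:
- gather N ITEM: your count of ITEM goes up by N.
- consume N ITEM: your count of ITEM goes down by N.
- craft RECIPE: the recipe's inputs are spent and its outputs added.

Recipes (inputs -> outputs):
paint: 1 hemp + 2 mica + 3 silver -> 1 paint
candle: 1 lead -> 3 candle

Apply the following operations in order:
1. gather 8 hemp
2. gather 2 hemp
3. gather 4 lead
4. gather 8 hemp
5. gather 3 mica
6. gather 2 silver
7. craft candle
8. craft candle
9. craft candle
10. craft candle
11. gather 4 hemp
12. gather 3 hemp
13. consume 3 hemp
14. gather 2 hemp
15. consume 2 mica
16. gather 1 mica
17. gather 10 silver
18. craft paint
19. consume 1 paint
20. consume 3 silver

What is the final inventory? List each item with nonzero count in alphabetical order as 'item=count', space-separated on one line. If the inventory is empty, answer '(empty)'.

After 1 (gather 8 hemp): hemp=8
After 2 (gather 2 hemp): hemp=10
After 3 (gather 4 lead): hemp=10 lead=4
After 4 (gather 8 hemp): hemp=18 lead=4
After 5 (gather 3 mica): hemp=18 lead=4 mica=3
After 6 (gather 2 silver): hemp=18 lead=4 mica=3 silver=2
After 7 (craft candle): candle=3 hemp=18 lead=3 mica=3 silver=2
After 8 (craft candle): candle=6 hemp=18 lead=2 mica=3 silver=2
After 9 (craft candle): candle=9 hemp=18 lead=1 mica=3 silver=2
After 10 (craft candle): candle=12 hemp=18 mica=3 silver=2
After 11 (gather 4 hemp): candle=12 hemp=22 mica=3 silver=2
After 12 (gather 3 hemp): candle=12 hemp=25 mica=3 silver=2
After 13 (consume 3 hemp): candle=12 hemp=22 mica=3 silver=2
After 14 (gather 2 hemp): candle=12 hemp=24 mica=3 silver=2
After 15 (consume 2 mica): candle=12 hemp=24 mica=1 silver=2
After 16 (gather 1 mica): candle=12 hemp=24 mica=2 silver=2
After 17 (gather 10 silver): candle=12 hemp=24 mica=2 silver=12
After 18 (craft paint): candle=12 hemp=23 paint=1 silver=9
After 19 (consume 1 paint): candle=12 hemp=23 silver=9
After 20 (consume 3 silver): candle=12 hemp=23 silver=6

Answer: candle=12 hemp=23 silver=6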